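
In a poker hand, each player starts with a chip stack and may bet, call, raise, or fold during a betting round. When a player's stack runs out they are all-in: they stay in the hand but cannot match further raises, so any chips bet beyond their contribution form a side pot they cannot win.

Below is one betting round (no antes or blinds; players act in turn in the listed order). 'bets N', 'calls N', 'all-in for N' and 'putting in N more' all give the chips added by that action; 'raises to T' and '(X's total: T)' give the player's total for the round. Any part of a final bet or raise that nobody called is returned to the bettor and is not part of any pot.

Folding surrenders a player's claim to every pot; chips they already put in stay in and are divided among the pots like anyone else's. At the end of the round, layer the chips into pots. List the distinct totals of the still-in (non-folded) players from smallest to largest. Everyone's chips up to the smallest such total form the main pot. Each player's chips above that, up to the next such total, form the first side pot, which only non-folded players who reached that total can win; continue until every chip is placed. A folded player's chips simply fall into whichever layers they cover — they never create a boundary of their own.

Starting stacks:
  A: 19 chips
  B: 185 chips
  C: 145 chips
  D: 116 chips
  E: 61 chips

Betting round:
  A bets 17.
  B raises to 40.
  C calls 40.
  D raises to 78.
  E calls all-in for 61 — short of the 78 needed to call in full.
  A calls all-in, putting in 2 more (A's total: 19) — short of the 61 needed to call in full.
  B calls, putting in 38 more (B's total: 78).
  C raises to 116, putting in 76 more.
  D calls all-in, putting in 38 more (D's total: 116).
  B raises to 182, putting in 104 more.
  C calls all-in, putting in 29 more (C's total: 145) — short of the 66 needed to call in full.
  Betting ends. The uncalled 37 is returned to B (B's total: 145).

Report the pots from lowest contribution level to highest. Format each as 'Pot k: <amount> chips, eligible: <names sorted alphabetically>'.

Contributions (after 37 returned to B): A=19, B=145, C=145, D=116, E=61
Pot levels (distinct totals of non-folded players): 19, 61, 116, 145
Layer 1-19: 19 each from A, B, C, D, E = 19*5 = 95 chips; eligible A, B, C, D, E
Layer 20-61: 42 each from B, C, D, E = 42*4 = 168 chips; eligible B, C, D, E
Layer 62-116: 55 each from B, C, D = 55*3 = 165 chips; eligible B, C, D
Layer 117-145: 29 each from B, C = 29*2 = 58 chips; eligible B, C

Pot 1: 95 chips, eligible: A, B, C, D, E
Pot 2: 168 chips, eligible: B, C, D, E
Pot 3: 165 chips, eligible: B, C, D
Pot 4: 58 chips, eligible: B, C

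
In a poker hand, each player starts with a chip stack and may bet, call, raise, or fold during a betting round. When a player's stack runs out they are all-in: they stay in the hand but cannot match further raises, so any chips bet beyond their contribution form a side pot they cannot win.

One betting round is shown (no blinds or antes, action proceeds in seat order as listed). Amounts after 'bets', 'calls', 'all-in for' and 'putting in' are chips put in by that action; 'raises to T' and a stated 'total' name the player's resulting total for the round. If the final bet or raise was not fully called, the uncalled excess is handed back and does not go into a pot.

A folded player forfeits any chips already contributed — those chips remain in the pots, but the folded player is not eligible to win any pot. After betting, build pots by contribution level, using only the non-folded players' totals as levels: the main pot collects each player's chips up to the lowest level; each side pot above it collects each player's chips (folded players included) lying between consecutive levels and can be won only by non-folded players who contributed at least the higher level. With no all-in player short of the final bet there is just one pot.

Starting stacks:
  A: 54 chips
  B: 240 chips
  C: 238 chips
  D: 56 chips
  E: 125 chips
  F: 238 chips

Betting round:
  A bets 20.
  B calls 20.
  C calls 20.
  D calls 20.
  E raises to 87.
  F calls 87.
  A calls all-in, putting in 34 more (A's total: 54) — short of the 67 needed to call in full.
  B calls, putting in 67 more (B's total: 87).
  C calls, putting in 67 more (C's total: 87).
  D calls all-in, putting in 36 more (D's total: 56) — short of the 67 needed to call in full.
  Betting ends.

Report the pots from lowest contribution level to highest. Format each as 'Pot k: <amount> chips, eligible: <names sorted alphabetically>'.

Pot 1: 324 chips, eligible: A, B, C, D, E, F
Pot 2: 10 chips, eligible: B, C, D, E, F
Pot 3: 124 chips, eligible: B, C, E, F

Derivation:
Contributions: A=54, B=87, C=87, D=56, E=87, F=87
Pot levels (distinct totals of non-folded players): 54, 56, 87
Layer 1-54: 54 each from A, B, C, D, E, F = 54*6 = 324 chips; eligible A, B, C, D, E, F
Layer 55-56: 2 each from B, C, D, E, F = 2*5 = 10 chips; eligible B, C, D, E, F
Layer 57-87: 31 each from B, C, E, F = 31*4 = 124 chips; eligible B, C, E, F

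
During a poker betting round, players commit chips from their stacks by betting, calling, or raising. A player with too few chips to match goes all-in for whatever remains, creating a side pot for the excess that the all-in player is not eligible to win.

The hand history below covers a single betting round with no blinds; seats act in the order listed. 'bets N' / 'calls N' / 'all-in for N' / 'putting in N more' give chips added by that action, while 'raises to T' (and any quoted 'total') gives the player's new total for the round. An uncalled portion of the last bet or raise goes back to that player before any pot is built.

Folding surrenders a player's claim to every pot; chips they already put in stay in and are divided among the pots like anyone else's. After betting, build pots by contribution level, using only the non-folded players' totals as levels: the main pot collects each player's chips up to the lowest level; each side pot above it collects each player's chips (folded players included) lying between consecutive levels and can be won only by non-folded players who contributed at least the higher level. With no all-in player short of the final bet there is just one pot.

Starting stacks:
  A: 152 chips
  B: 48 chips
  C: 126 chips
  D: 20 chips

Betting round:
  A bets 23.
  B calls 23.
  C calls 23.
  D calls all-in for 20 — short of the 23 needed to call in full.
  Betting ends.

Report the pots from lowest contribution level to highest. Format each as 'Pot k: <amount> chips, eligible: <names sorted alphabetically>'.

Pot 1: 80 chips, eligible: A, B, C, D
Pot 2: 9 chips, eligible: A, B, C

Derivation:
Contributions: A=23, B=23, C=23, D=20
Pot levels (distinct totals of non-folded players): 20, 23
Layer 1-20: 20 each from A, B, C, D = 20*4 = 80 chips; eligible A, B, C, D
Layer 21-23: 3 each from A, B, C = 3*3 = 9 chips; eligible A, B, C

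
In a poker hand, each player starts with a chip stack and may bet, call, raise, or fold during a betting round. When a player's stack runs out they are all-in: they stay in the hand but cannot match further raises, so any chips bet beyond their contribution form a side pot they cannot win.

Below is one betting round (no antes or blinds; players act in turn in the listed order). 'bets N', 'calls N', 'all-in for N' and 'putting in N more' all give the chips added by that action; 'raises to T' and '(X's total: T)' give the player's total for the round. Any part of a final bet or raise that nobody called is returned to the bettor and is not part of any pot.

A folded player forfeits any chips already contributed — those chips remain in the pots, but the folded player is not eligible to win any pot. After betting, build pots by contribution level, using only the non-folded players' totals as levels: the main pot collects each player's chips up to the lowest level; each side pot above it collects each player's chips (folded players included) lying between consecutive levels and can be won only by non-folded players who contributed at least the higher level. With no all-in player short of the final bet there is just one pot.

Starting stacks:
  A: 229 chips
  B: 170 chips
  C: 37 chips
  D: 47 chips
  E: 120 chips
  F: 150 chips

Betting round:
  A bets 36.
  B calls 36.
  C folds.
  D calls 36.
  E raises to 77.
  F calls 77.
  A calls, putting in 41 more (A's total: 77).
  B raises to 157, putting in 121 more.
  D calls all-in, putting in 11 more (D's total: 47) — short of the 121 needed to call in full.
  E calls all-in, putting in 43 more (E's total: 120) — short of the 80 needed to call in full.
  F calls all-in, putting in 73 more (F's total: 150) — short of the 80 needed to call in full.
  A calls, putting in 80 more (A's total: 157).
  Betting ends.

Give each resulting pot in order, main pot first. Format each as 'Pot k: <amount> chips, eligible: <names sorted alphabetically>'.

Pot 1: 235 chips, eligible: A, B, D, E, F
Pot 2: 292 chips, eligible: A, B, E, F
Pot 3: 90 chips, eligible: A, B, F
Pot 4: 14 chips, eligible: A, B

Derivation:
Contributions: A=157, B=157, D=47, E=120, F=150
Folded: C
Pot levels (distinct totals of non-folded players): 47, 120, 150, 157
Layer 1-47: 47 each from A, B, D, E, F = 47*5 = 235 chips; eligible A, B, D, E, F
Layer 48-120: 73 each from A, B, E, F = 73*4 = 292 chips; eligible A, B, E, F
Layer 121-150: 30 each from A, B, F = 30*3 = 90 chips; eligible A, B, F
Layer 151-157: 7 each from A, B = 7*2 = 14 chips; eligible A, B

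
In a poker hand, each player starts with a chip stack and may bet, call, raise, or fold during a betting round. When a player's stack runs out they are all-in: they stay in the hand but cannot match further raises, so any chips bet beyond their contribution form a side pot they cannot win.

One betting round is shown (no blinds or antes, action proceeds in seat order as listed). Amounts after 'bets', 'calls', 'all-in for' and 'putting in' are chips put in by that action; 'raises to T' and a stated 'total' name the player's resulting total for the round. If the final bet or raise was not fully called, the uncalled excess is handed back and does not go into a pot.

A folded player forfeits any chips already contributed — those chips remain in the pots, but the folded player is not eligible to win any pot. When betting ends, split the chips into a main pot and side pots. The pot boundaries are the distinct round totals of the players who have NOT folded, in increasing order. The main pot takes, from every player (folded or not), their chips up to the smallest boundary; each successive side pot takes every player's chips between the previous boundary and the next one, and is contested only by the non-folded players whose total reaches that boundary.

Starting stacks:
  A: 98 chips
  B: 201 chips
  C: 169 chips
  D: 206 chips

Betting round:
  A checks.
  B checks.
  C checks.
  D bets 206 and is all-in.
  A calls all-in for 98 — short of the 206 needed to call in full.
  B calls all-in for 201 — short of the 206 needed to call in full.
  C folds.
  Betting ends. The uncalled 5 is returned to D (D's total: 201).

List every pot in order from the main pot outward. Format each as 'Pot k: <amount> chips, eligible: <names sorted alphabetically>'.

Pot 1: 294 chips, eligible: A, B, D
Pot 2: 206 chips, eligible: B, D

Derivation:
Contributions (after 5 returned to D): A=98, B=201, D=201
Folded: C
Pot levels (distinct totals of non-folded players): 98, 201
Layer 1-98: 98 each from A, B, D = 98*3 = 294 chips; eligible A, B, D
Layer 99-201: 103 each from B, D = 103*2 = 206 chips; eligible B, D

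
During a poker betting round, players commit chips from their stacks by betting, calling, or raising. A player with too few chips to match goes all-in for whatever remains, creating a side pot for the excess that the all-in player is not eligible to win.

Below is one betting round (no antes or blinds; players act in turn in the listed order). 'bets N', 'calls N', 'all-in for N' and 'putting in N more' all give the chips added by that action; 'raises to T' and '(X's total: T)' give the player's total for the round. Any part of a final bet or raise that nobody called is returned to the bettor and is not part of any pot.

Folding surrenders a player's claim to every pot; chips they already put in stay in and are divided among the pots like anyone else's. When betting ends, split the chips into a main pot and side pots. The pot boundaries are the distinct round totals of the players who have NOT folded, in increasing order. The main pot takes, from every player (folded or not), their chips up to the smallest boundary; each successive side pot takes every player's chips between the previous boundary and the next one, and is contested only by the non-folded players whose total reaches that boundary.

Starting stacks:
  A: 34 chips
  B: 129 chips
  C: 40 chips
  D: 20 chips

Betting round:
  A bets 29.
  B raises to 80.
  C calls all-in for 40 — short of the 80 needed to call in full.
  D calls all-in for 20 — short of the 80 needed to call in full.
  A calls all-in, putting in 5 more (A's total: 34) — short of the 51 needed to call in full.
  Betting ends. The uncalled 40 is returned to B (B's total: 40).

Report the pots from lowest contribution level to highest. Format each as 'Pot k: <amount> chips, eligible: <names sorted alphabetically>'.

Pot 1: 80 chips, eligible: A, B, C, D
Pot 2: 42 chips, eligible: A, B, C
Pot 3: 12 chips, eligible: B, C

Derivation:
Contributions (after 40 returned to B): A=34, B=40, C=40, D=20
Pot levels (distinct totals of non-folded players): 20, 34, 40
Layer 1-20: 20 each from A, B, C, D = 20*4 = 80 chips; eligible A, B, C, D
Layer 21-34: 14 each from A, B, C = 14*3 = 42 chips; eligible A, B, C
Layer 35-40: 6 each from B, C = 6*2 = 12 chips; eligible B, C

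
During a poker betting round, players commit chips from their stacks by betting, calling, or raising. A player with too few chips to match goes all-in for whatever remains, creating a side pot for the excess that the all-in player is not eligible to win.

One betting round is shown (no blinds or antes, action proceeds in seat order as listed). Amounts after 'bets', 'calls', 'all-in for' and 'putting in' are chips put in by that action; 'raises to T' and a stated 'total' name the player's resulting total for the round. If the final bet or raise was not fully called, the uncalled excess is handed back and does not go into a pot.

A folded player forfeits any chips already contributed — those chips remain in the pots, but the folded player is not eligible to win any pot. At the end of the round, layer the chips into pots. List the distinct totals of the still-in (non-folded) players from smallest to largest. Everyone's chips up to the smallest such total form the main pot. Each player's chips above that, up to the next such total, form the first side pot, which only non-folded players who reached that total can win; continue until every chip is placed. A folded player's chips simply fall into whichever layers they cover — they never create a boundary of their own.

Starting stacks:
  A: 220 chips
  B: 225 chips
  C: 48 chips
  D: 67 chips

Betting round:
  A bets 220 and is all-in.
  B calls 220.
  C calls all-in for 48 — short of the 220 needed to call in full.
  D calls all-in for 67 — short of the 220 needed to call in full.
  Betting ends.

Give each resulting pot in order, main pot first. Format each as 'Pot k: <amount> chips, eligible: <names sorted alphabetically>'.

Contributions: A=220, B=220, C=48, D=67
Pot levels (distinct totals of non-folded players): 48, 67, 220
Layer 1-48: 48 each from A, B, C, D = 48*4 = 192 chips; eligible A, B, C, D
Layer 49-67: 19 each from A, B, D = 19*3 = 57 chips; eligible A, B, D
Layer 68-220: 153 each from A, B = 153*2 = 306 chips; eligible A, B

Pot 1: 192 chips, eligible: A, B, C, D
Pot 2: 57 chips, eligible: A, B, D
Pot 3: 306 chips, eligible: A, B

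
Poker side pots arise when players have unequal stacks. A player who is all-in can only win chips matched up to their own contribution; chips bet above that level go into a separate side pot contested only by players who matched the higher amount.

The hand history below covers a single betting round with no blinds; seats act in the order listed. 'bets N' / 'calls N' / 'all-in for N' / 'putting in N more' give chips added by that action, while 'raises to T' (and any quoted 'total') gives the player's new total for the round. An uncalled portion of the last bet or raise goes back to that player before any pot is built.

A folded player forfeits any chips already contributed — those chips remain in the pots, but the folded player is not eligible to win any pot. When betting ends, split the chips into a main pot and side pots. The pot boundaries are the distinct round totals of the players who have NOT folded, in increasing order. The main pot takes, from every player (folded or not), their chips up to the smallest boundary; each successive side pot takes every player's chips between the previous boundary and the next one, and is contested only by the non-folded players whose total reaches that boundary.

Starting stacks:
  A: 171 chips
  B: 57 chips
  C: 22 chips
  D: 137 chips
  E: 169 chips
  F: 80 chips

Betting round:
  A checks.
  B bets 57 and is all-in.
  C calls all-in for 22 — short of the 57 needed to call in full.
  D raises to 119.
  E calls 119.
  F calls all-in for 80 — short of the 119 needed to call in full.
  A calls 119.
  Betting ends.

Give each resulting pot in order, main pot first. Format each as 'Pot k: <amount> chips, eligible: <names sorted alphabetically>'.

Contributions: A=119, B=57, C=22, D=119, E=119, F=80
Pot levels (distinct totals of non-folded players): 22, 57, 80, 119
Layer 1-22: 22 each from A, B, C, D, E, F = 22*6 = 132 chips; eligible A, B, C, D, E, F
Layer 23-57: 35 each from A, B, D, E, F = 35*5 = 175 chips; eligible A, B, D, E, F
Layer 58-80: 23 each from A, D, E, F = 23*4 = 92 chips; eligible A, D, E, F
Layer 81-119: 39 each from A, D, E = 39*3 = 117 chips; eligible A, D, E

Pot 1: 132 chips, eligible: A, B, C, D, E, F
Pot 2: 175 chips, eligible: A, B, D, E, F
Pot 3: 92 chips, eligible: A, D, E, F
Pot 4: 117 chips, eligible: A, D, E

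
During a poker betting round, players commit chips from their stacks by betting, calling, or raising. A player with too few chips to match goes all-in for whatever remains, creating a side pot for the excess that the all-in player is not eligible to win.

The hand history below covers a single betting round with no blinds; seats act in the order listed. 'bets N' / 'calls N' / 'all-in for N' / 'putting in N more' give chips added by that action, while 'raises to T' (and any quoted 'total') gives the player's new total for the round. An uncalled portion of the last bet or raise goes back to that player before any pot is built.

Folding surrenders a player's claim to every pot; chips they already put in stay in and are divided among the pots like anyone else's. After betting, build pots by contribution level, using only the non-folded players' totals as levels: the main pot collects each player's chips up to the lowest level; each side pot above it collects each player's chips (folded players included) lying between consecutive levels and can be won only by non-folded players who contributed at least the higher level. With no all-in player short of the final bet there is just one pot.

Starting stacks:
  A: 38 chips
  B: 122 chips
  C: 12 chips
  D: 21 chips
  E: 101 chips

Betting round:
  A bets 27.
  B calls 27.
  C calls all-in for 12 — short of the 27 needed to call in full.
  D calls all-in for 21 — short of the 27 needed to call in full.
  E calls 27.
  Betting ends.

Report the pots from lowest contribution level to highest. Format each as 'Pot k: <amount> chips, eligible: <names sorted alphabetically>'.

Pot 1: 60 chips, eligible: A, B, C, D, E
Pot 2: 36 chips, eligible: A, B, D, E
Pot 3: 18 chips, eligible: A, B, E

Derivation:
Contributions: A=27, B=27, C=12, D=21, E=27
Pot levels (distinct totals of non-folded players): 12, 21, 27
Layer 1-12: 12 each from A, B, C, D, E = 12*5 = 60 chips; eligible A, B, C, D, E
Layer 13-21: 9 each from A, B, D, E = 9*4 = 36 chips; eligible A, B, D, E
Layer 22-27: 6 each from A, B, E = 6*3 = 18 chips; eligible A, B, E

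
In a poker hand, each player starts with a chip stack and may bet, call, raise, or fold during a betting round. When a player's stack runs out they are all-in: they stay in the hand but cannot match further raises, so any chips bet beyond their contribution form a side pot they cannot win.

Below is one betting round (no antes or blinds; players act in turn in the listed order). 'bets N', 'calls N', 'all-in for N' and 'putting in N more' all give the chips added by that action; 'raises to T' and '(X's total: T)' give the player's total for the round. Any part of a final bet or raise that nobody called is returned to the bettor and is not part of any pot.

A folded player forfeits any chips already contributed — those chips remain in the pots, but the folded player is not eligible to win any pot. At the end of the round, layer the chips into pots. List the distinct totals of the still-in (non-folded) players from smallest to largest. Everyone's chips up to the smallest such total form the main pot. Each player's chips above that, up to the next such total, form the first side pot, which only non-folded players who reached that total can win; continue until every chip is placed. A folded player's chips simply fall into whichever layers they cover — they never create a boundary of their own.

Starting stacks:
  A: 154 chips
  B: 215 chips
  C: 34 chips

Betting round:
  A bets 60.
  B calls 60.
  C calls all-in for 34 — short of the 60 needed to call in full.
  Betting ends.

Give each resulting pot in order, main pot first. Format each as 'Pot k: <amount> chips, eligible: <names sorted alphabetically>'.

Pot 1: 102 chips, eligible: A, B, C
Pot 2: 52 chips, eligible: A, B

Derivation:
Contributions: A=60, B=60, C=34
Pot levels (distinct totals of non-folded players): 34, 60
Layer 1-34: 34 each from A, B, C = 34*3 = 102 chips; eligible A, B, C
Layer 35-60: 26 each from A, B = 26*2 = 52 chips; eligible A, B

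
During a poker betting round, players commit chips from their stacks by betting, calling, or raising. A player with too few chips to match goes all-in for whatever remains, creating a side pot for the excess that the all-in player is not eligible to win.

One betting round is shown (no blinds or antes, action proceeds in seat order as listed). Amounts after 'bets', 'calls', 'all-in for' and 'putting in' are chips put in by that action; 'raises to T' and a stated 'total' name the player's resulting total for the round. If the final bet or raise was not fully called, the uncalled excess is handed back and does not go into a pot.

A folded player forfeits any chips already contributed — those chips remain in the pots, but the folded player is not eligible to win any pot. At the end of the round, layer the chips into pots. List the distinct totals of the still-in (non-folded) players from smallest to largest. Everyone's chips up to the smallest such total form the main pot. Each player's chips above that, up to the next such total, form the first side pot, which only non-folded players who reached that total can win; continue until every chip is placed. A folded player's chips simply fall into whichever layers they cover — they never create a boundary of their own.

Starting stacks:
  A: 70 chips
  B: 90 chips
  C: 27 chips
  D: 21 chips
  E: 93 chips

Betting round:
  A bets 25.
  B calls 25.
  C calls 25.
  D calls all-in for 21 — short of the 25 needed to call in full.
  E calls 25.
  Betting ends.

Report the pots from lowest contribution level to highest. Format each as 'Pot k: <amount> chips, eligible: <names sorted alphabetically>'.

Pot 1: 105 chips, eligible: A, B, C, D, E
Pot 2: 16 chips, eligible: A, B, C, E

Derivation:
Contributions: A=25, B=25, C=25, D=21, E=25
Pot levels (distinct totals of non-folded players): 21, 25
Layer 1-21: 21 each from A, B, C, D, E = 21*5 = 105 chips; eligible A, B, C, D, E
Layer 22-25: 4 each from A, B, C, E = 4*4 = 16 chips; eligible A, B, C, E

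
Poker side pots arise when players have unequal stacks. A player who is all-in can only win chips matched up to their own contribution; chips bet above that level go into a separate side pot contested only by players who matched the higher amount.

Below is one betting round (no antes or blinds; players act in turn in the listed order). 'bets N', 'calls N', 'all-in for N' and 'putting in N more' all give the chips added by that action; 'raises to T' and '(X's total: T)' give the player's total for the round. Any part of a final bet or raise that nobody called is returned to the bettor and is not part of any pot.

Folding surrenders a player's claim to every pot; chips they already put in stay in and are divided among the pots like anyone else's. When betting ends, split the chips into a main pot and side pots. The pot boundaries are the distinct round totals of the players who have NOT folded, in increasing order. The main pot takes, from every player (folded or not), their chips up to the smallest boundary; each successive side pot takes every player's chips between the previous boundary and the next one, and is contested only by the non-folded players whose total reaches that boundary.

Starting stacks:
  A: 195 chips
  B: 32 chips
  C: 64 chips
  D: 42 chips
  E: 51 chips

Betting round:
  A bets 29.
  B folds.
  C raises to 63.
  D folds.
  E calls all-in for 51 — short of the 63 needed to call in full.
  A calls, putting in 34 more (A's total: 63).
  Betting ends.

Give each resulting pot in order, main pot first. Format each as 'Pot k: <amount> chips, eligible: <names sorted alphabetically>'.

Pot 1: 153 chips, eligible: A, C, E
Pot 2: 24 chips, eligible: A, C

Derivation:
Contributions: A=63, C=63, E=51
Folded: B, D
Pot levels (distinct totals of non-folded players): 51, 63
Layer 1-51: 51 each from A, C, E = 51*3 = 153 chips; eligible A, C, E
Layer 52-63: 12 each from A, C = 12*2 = 24 chips; eligible A, C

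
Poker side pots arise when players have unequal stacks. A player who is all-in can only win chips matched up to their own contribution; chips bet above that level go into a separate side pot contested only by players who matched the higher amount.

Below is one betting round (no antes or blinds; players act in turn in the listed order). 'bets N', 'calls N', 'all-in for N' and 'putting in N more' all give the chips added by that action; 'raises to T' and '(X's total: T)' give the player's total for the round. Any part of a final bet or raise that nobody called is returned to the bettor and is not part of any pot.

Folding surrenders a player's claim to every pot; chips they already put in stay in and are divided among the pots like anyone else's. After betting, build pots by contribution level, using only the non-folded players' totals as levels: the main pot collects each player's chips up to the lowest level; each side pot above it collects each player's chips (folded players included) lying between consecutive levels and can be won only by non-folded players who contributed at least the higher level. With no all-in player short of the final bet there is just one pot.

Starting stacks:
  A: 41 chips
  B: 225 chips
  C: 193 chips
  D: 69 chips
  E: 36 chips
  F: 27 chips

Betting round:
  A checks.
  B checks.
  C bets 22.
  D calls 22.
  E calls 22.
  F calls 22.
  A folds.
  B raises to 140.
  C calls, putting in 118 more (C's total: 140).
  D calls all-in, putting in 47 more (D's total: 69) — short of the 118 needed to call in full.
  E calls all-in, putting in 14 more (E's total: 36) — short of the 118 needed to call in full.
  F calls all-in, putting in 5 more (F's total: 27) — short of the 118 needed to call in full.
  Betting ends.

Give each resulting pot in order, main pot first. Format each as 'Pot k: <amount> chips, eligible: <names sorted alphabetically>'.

Contributions: B=140, C=140, D=69, E=36, F=27
Folded: A
Pot levels (distinct totals of non-folded players): 27, 36, 69, 140
Layer 1-27: 27 each from B, C, D, E, F = 27*5 = 135 chips; eligible B, C, D, E, F
Layer 28-36: 9 each from B, C, D, E = 9*4 = 36 chips; eligible B, C, D, E
Layer 37-69: 33 each from B, C, D = 33*3 = 99 chips; eligible B, C, D
Layer 70-140: 71 each from B, C = 71*2 = 142 chips; eligible B, C

Pot 1: 135 chips, eligible: B, C, D, E, F
Pot 2: 36 chips, eligible: B, C, D, E
Pot 3: 99 chips, eligible: B, C, D
Pot 4: 142 chips, eligible: B, C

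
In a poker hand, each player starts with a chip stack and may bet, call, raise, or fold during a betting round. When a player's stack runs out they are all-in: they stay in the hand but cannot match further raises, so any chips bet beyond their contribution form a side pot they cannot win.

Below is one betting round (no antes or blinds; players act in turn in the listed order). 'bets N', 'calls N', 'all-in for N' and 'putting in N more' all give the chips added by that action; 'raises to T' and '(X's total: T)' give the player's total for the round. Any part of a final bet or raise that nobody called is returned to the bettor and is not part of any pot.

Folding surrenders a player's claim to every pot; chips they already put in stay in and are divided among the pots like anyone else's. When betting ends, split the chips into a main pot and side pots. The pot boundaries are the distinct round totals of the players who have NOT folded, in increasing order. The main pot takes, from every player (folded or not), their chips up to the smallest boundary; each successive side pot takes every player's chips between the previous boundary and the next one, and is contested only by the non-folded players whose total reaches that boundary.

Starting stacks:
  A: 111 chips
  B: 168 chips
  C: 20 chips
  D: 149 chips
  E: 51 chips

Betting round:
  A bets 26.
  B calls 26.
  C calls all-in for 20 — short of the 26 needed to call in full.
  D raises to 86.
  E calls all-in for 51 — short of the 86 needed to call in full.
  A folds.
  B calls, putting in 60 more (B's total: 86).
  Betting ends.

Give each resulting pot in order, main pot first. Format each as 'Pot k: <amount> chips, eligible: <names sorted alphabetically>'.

Pot 1: 100 chips, eligible: B, C, D, E
Pot 2: 99 chips, eligible: B, D, E
Pot 3: 70 chips, eligible: B, D

Derivation:
Contributions: A=26, B=86, C=20, D=86, E=51
Folded: A
Pot levels (distinct totals of non-folded players): 20, 51, 86
Layer 1-20: 20 each from A, B, C, D, E = 20*5 = 100 chips; eligible B, C, D, E
Layer 21-51: A 6 + B 31 + D 31 + E 31 = 99 chips; eligible B, D, E
Layer 52-86: 35 each from B, D = 35*2 = 70 chips; eligible B, D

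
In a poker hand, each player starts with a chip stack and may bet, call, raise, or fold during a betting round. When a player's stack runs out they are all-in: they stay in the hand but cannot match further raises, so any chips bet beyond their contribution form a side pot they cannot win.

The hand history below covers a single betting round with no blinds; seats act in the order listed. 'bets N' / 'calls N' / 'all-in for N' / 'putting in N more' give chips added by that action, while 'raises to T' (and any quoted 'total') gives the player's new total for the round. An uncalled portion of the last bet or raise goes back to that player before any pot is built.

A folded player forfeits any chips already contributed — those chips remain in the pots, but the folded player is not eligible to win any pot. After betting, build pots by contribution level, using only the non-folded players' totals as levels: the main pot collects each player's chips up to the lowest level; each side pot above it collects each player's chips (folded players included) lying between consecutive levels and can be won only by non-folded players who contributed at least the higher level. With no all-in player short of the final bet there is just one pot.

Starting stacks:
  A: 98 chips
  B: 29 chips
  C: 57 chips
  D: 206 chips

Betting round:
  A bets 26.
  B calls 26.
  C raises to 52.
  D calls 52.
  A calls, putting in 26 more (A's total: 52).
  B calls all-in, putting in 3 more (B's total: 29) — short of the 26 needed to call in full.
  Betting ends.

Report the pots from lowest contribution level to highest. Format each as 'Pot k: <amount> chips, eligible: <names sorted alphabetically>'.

Pot 1: 116 chips, eligible: A, B, C, D
Pot 2: 69 chips, eligible: A, C, D

Derivation:
Contributions: A=52, B=29, C=52, D=52
Pot levels (distinct totals of non-folded players): 29, 52
Layer 1-29: 29 each from A, B, C, D = 29*4 = 116 chips; eligible A, B, C, D
Layer 30-52: 23 each from A, C, D = 23*3 = 69 chips; eligible A, C, D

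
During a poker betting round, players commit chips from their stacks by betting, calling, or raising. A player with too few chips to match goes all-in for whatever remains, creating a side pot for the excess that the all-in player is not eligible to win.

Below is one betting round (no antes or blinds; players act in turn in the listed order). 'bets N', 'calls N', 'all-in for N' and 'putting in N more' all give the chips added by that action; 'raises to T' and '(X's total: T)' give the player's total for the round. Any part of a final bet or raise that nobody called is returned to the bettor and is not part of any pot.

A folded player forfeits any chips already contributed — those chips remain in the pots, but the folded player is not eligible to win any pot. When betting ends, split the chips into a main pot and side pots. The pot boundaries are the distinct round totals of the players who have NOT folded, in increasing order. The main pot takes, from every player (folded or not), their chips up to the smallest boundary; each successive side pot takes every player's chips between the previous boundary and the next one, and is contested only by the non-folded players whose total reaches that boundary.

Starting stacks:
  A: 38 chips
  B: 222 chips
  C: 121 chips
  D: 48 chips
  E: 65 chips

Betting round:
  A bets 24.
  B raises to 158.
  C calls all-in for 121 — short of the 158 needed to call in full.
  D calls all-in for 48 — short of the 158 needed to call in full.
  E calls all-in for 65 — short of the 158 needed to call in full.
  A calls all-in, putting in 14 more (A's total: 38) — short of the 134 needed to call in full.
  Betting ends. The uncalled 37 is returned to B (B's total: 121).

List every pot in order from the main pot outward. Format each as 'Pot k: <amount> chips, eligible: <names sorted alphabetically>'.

Pot 1: 190 chips, eligible: A, B, C, D, E
Pot 2: 40 chips, eligible: B, C, D, E
Pot 3: 51 chips, eligible: B, C, E
Pot 4: 112 chips, eligible: B, C

Derivation:
Contributions (after 37 returned to B): A=38, B=121, C=121, D=48, E=65
Pot levels (distinct totals of non-folded players): 38, 48, 65, 121
Layer 1-38: 38 each from A, B, C, D, E = 38*5 = 190 chips; eligible A, B, C, D, E
Layer 39-48: 10 each from B, C, D, E = 10*4 = 40 chips; eligible B, C, D, E
Layer 49-65: 17 each from B, C, E = 17*3 = 51 chips; eligible B, C, E
Layer 66-121: 56 each from B, C = 56*2 = 112 chips; eligible B, C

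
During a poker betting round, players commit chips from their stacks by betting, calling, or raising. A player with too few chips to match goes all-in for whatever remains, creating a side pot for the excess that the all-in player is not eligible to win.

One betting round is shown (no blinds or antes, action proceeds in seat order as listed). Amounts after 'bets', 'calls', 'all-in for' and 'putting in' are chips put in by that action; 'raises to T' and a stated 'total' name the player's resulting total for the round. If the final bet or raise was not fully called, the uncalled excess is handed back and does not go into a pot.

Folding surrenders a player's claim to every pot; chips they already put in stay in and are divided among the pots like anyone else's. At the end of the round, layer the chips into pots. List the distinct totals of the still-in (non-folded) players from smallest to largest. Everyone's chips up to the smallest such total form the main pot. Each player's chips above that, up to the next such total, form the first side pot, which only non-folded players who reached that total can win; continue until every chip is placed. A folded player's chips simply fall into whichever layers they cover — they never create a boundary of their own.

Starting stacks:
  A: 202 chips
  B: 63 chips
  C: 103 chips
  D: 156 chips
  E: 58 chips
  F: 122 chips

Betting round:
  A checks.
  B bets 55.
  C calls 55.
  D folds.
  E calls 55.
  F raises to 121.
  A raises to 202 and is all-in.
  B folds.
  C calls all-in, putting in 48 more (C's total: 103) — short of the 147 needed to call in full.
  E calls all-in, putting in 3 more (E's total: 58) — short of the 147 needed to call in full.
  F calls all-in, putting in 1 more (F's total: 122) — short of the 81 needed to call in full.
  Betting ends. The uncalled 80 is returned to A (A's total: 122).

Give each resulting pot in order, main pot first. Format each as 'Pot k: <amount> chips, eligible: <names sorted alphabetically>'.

Pot 1: 287 chips, eligible: A, C, E, F
Pot 2: 135 chips, eligible: A, C, F
Pot 3: 38 chips, eligible: A, F

Derivation:
Contributions (after 80 returned to A): A=122, B=55, C=103, E=58, F=122
Folded: B, D
Pot levels (distinct totals of non-folded players): 58, 103, 122
Layer 1-58: A 58 + B 55 + C 58 + E 58 + F 58 = 287 chips; eligible A, C, E, F
Layer 59-103: 45 each from A, C, F = 45*3 = 135 chips; eligible A, C, F
Layer 104-122: 19 each from A, F = 19*2 = 38 chips; eligible A, F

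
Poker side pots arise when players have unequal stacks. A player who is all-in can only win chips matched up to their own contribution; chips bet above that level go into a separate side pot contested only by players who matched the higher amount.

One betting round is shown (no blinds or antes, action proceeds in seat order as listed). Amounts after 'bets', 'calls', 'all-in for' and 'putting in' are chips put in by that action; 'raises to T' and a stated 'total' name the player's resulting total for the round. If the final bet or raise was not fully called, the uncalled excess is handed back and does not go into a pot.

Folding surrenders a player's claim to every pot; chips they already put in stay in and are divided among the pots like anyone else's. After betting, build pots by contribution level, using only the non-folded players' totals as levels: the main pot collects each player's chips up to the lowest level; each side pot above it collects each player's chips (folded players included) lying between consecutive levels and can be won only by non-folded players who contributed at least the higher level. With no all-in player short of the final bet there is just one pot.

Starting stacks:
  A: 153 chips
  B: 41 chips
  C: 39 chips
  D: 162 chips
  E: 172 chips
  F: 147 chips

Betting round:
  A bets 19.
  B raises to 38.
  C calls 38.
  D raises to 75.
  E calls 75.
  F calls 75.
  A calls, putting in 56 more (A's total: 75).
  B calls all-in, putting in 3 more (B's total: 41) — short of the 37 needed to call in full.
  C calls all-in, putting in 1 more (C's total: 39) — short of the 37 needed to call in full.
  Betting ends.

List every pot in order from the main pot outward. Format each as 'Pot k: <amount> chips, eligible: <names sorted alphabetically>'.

Contributions: A=75, B=41, C=39, D=75, E=75, F=75
Pot levels (distinct totals of non-folded players): 39, 41, 75
Layer 1-39: 39 each from A, B, C, D, E, F = 39*6 = 234 chips; eligible A, B, C, D, E, F
Layer 40-41: 2 each from A, B, D, E, F = 2*5 = 10 chips; eligible A, B, D, E, F
Layer 42-75: 34 each from A, D, E, F = 34*4 = 136 chips; eligible A, D, E, F

Pot 1: 234 chips, eligible: A, B, C, D, E, F
Pot 2: 10 chips, eligible: A, B, D, E, F
Pot 3: 136 chips, eligible: A, D, E, F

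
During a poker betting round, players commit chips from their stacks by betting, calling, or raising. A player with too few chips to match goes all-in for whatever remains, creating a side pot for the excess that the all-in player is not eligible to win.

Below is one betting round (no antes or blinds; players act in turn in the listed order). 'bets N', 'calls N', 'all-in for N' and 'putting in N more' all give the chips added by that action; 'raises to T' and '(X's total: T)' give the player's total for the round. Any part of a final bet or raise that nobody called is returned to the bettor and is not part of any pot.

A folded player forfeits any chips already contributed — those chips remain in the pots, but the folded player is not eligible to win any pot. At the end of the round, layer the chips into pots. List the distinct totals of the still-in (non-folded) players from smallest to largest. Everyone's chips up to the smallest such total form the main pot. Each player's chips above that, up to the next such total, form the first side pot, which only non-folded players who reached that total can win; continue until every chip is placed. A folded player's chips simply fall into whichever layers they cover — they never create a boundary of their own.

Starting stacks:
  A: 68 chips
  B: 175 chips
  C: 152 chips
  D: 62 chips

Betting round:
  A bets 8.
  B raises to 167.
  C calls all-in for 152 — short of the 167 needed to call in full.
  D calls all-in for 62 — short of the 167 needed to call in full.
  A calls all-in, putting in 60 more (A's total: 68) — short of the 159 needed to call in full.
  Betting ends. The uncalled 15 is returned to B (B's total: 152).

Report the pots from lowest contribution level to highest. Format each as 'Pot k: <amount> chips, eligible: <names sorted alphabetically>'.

Contributions (after 15 returned to B): A=68, B=152, C=152, D=62
Pot levels (distinct totals of non-folded players): 62, 68, 152
Layer 1-62: 62 each from A, B, C, D = 62*4 = 248 chips; eligible A, B, C, D
Layer 63-68: 6 each from A, B, C = 6*3 = 18 chips; eligible A, B, C
Layer 69-152: 84 each from B, C = 84*2 = 168 chips; eligible B, C

Pot 1: 248 chips, eligible: A, B, C, D
Pot 2: 18 chips, eligible: A, B, C
Pot 3: 168 chips, eligible: B, C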